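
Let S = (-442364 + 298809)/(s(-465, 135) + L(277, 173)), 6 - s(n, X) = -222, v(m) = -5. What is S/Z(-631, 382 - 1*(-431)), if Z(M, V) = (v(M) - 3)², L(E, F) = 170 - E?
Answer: -143555/7744 ≈ -18.538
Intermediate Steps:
s(n, X) = 228 (s(n, X) = 6 - 1*(-222) = 6 + 222 = 228)
S = -143555/121 (S = (-442364 + 298809)/(228 + (170 - 1*277)) = -143555/(228 + (170 - 277)) = -143555/(228 - 107) = -143555/121 ≈ -1186.4)
Z(M, V) = 64 (Z(M, V) = (-5 - 3)² = (-8)² = 64)
S/Z(-631, 382 - 1*(-431)) = -143555/121/64 = -143555/121*1/64 = -143555/7744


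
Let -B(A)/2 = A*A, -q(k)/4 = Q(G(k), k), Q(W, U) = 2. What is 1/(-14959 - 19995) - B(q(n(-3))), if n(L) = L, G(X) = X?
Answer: 4474111/34954 ≈ 128.00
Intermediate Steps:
q(k) = -8 (q(k) = -4*2 = -8)
B(A) = -2*A² (B(A) = -2*A*A = -2*A²)
1/(-14959 - 19995) - B(q(n(-3))) = 1/(-14959 - 19995) - (-2)*(-8)² = 1/(-34954) - (-2)*64 = -1/34954 - 1*(-128) = -1/34954 + 128 = 4474111/34954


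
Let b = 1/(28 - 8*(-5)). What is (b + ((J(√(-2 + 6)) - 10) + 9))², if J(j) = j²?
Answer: 42025/4624 ≈ 9.0885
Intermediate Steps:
b = 1/68 (b = 1/(28 + 40) = 1/68 ≈ 0.014706)
(b + ((J(√(-2 + 6)) - 10) + 9))² = (1/68 + (((√(-2 + 6))² - 10) + 9))² = (1/68 + (((√4)² - 10) + 9))² = (1/68 + ((2² - 10) + 9))² = (1/68 + ((4 - 10) + 9))² = (1/68 + (-6 + 9))² = (1/68 + 3)² = (205/68)² = 42025/4624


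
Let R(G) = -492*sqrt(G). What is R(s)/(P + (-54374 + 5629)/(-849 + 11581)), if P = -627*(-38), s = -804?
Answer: -10560288*I*sqrt(201)/255651887 ≈ -0.58563*I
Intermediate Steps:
P = 23826
R(s)/(P + (-54374 + 5629)/(-849 + 11581)) = (-984*I*sqrt(201))/(23826 + (-54374 + 5629)/(-849 + 11581)) = (-984*I*sqrt(201))/(23826 - 48745/10732) = (-984*I*sqrt(201))/(255651887/10732) = -984*I*sqrt(201)*(10732/255651887) = -10560288*I*sqrt(201)/255651887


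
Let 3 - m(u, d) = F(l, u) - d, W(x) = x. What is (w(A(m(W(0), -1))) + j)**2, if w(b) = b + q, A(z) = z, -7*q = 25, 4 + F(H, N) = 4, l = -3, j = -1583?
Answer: 123032464/49 ≈ 2.5109e+6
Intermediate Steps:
F(H, N) = 0 (F(H, N) = -4 + 4 = 0)
q = -25/7 (q = -1/7*25 = -25/7 ≈ -3.5714)
m(u, d) = 3 + d (m(u, d) = 3 - (0 - d) = 3 - (-1)*d = 3 + d)
w(b) = -25/7 + b (w(b) = b - 25/7 = -25/7 + b)
(w(A(m(W(0), -1))) + j)**2 = ((-25/7 + (3 - 1)) - 1583)**2 = ((-25/7 + 2) - 1583)**2 = (-11/7 - 1583)**2 = (-11092/7)**2 = 123032464/49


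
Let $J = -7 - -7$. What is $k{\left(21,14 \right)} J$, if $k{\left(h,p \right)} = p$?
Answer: $0$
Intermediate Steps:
$J = 0$ ($J = -7 + 7 = 0$)
$k{\left(21,14 \right)} J = 14 \cdot 0 = 0$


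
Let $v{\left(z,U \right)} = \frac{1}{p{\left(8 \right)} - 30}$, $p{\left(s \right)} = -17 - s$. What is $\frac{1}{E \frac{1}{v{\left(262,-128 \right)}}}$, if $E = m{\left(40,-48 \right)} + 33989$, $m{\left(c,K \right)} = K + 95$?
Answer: $- \frac{1}{1871980} \approx -5.3419 \cdot 10^{-7}$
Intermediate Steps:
$m{\left(c,K \right)} = 95 + K$
$v{\left(z,U \right)} = - \frac{1}{55}$ ($v{\left(z,U \right)} = \frac{1}{\left(-17 - 8\right) - 30} = \frac{1}{-25 - 30} = \frac{1}{-55} = - \frac{1}{55}$)
$E = 34036$ ($E = \left(95 - 48\right) + 33989 = 47 + 33989 = 34036$)
$\frac{1}{E \frac{1}{v{\left(262,-128 \right)}}} = \frac{1}{34036 \frac{1}{- \frac{1}{55}}} = \frac{1}{34036 \left(-55\right)} = \frac{1}{-1871980} = - \frac{1}{1871980}$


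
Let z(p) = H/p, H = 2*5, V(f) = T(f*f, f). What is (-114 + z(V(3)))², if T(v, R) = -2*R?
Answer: 120409/9 ≈ 13379.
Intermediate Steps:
V(f) = -2*f
H = 10
z(p) = 10/p
(-114 + z(V(3)))² = (-114 + 10/((-2*3)))² = (-114 + 10/(-6))² = (-114 + 10*(-⅙))² = (-114 - 5/3)² = (-347/3)² = 120409/9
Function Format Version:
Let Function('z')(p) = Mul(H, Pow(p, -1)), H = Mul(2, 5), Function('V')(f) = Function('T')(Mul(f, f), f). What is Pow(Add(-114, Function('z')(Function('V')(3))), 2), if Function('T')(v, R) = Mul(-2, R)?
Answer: Rational(120409, 9) ≈ 13379.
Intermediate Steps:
Function('V')(f) = Mul(-2, f)
H = 10
Function('z')(p) = Mul(10, Pow(p, -1))
Pow(Add(-114, Function('z')(Function('V')(3))), 2) = Pow(Add(-114, Mul(10, Pow(Mul(-2, 3), -1))), 2) = Pow(Add(-114, Mul(10, Pow(-6, -1))), 2) = Pow(Add(-114, Mul(10, Rational(-1, 6))), 2) = Pow(Add(-114, Rational(-5, 3)), 2) = Pow(Rational(-347, 3), 2) = Rational(120409, 9)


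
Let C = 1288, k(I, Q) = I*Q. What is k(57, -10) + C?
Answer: 718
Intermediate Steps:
k(57, -10) + C = 57*(-10) + 1288 = -570 + 1288 = 718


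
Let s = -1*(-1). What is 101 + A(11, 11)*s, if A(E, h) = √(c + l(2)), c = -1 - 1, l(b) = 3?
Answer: 102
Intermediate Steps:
c = -2
s = 1
A(E, h) = 1 (A(E, h) = √(-2 + 3) = √1 = 1)
101 + A(11, 11)*s = 101 + 1*1 = 101 + 1 = 102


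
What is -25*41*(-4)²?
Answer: -16400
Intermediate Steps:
-25*41*(-4)² = -1025*16 = -16400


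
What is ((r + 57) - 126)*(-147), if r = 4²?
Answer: 7791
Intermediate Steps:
r = 16
((r + 57) - 126)*(-147) = ((16 + 57) - 126)*(-147) = (73 - 126)*(-147) = -53*(-147) = 7791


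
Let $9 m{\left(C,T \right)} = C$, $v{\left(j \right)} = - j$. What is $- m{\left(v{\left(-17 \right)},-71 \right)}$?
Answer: $- \frac{17}{9} \approx -1.8889$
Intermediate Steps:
$m{\left(C,T \right)} = \frac{C}{9}$
$- m{\left(v{\left(-17 \right)},-71 \right)} = - \frac{\left(-1\right) \left(-17\right)}{9} = - \frac{17}{9}$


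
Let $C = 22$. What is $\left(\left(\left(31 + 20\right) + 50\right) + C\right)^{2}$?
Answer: $15129$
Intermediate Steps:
$\left(\left(\left(31 + 20\right) + 50\right) + C\right)^{2} = \left(\left(\left(31 + 20\right) + 50\right) + 22\right)^{2} = \left(\left(51 + 50\right) + 22\right)^{2} = \left(101 + 22\right)^{2} = 123^{2} = 15129$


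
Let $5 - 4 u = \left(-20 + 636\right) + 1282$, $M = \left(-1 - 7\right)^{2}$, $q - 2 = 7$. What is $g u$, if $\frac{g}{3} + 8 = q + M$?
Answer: $- \frac{369135}{4} \approx -92284.0$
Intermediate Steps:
$q = 9$ ($q = 2 + 7 = 9$)
$M = 64$ ($M = \left(-1 - 7\right)^{2} = \left(-8\right)^{2} = 64$)
$u = - \frac{1893}{4}$ ($u = \frac{5}{4} - \frac{\left(-20 + 636\right) + 1282}{4} = \frac{5}{4} - \frac{616 + 1282}{4} = \frac{5}{4} - \frac{949}{2} = - \frac{1893}{4} \approx -473.25$)
$g = 195$ ($g = -24 + 3 \left(9 + 64\right) = -24 + 3 \cdot 73 = -24 + 219 = 195$)
$g u = 195 \left(- \frac{1893}{4}\right) = - \frac{369135}{4}$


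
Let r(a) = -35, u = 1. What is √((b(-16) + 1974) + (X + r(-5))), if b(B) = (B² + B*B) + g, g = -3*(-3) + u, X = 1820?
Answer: √4281 ≈ 65.429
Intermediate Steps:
g = 10 (g = -3*(-3) + 1 = 9 + 1 = 10)
b(B) = 10 + 2*B² (b(B) = (B² + B*B) + 10 = (B² + B²) + 10 = 2*B² + 10 = 10 + 2*B²)
√((b(-16) + 1974) + (X + r(-5))) = √(((10 + 2*(-16)²) + 1974) + (1820 - 35)) = √(((10 + 2*256) + 1974) + 1785) = √(((10 + 512) + 1974) + 1785) = √((522 + 1974) + 1785) = √(2496 + 1785) = √4281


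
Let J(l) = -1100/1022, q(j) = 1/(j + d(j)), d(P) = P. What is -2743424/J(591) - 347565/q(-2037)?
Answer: 390095392582/275 ≈ 1.4185e+9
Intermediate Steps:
q(j) = 1/(2*j) (q(j) = 1/(j + j) = 1/(2*j))
J(l) = -550/511 (J(l) = -1100*1/1022 = -550/511)
-2743424/J(591) - 347565/q(-2037) = -2743424/(-550/511) - 347565/((½)/(-2037)) = -2743424*(-511/550) - 347565/((½)*(-1/2037)) = 700944832/275 - 347565/(-1/4074) = 700944832/275 - 347565*(-4074) = 700944832/275 + 1415979810 = 390095392582/275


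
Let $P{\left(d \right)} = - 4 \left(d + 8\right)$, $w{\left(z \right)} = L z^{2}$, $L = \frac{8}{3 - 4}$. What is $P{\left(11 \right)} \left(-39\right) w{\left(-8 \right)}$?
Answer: $-1517568$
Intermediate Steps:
$L = -8$ ($L = \frac{8}{-1} = 8 \left(-1\right) = -8$)
$w{\left(z \right)} = - 8 z^{2}$
$P{\left(d \right)} = -32 - 4 d$ ($P{\left(d \right)} = - 4 \left(8 + d\right) = -32 - 4 d$)
$P{\left(11 \right)} \left(-39\right) w{\left(-8 \right)} = \left(-32 - 44\right) \left(-39\right) \left(- 8 \left(-8\right)^{2}\right) = \left(-32 - 44\right) \left(-39\right) \left(\left(-8\right) 64\right) = \left(-76\right) \left(-39\right) \left(-512\right) = 2964 \left(-512\right) = -1517568$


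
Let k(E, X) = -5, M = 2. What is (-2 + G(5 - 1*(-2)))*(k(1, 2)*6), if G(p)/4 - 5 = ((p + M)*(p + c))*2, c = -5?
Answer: -4860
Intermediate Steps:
G(p) = 20 + 8*(-5 + p)*(2 + p) (G(p) = 20 + 4*(((p + 2)*(p - 5))*2) = 20 + 4*(((2 + p)*(-5 + p))*2) = 20 + 4*(((-5 + p)*(2 + p))*2) = 20 + 4*(2*(-5 + p)*(2 + p)) = 20 + 8*(-5 + p)*(2 + p))
(-2 + G(5 - 1*(-2)))*(k(1, 2)*6) = (-2 + (-60 - 24*(5 - 1*(-2)) + 8*(5 - 1*(-2))**2))*(-5*6) = (-2 + (-60 - 24*(5 + 2) + 8*(5 + 2)**2))*(-30) = (-2 + (-60 - 24*7 + 8*7**2))*(-30) = (-2 + (-60 - 168 + 8*49))*(-30) = (-2 + (-60 - 168 + 392))*(-30) = (-2 + 164)*(-30) = 162*(-30) = -4860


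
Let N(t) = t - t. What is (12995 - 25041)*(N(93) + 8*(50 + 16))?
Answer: -6360288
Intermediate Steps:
N(t) = 0
(12995 - 25041)*(N(93) + 8*(50 + 16)) = (12995 - 25041)*(0 + 8*(50 + 16)) = -12046*(0 + 8*66) = -12046*(0 + 528) = -12046*528 = -6360288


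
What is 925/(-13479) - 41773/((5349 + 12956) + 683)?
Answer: -580622167/255939252 ≈ -2.2686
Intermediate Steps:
925/(-13479) - 41773/((5349 + 12956) + 683) = 925*(-1/13479) - 41773/(18305 + 683) = -925/13479 - 41773/18988 = -580622167/255939252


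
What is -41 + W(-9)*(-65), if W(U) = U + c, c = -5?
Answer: 869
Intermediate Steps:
W(U) = -5 + U (W(U) = U - 5 = -5 + U)
-41 + W(-9)*(-65) = -41 + (-5 - 9)*(-65) = -41 - 14*(-65) = -41 + 910 = 869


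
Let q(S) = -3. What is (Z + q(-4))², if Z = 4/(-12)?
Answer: 100/9 ≈ 11.111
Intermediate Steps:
Z = -⅓ (Z = 4*(-1/12) = -⅓ ≈ -0.33333)
(Z + q(-4))² = (-⅓ - 3)² = (-10/3)² = 100/9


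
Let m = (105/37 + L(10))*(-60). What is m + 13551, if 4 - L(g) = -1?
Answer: 483987/37 ≈ 13081.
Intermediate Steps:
L(g) = 5 (L(g) = 4 - 1*(-1) = 4 + 1 = 5)
m = -17400/37 (m = (105/37 + 5)*(-60) = (290/37)*(-60) = -17400/37 ≈ -470.27)
m + 13551 = -17400/37 + 13551 = 483987/37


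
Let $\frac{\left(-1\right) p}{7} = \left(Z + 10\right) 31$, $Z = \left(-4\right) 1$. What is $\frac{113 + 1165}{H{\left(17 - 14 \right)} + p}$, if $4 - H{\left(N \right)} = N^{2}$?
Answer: $- \frac{1278}{1307} \approx -0.97781$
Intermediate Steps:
$Z = -4$
$p = -1302$ ($p = - 7 \left(-4 + 10\right) 31 = - 7 \cdot 6 \cdot 31 = \left(-7\right) 186 = -1302$)
$H{\left(N \right)} = 4 - N^{2}$
$\frac{113 + 1165}{H{\left(17 - 14 \right)} + p} = \frac{113 + 1165}{\left(4 - \left(17 - 14\right)^{2}\right) - 1302} = \frac{1278}{\left(4 - 3^{2}\right) - 1302} = \frac{1278}{\left(4 - 9\right) - 1302} = \frac{1278}{-5 - 1302} = \frac{1278}{-1307} = 1278 \left(- \frac{1}{1307}\right) = - \frac{1278}{1307}$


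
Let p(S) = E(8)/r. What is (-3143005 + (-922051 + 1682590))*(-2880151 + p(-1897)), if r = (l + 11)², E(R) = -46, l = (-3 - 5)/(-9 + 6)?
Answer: 11534790726548170/1681 ≈ 6.8619e+12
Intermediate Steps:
l = 8/3 (l = -8/(-3) = -8*(-⅓) = 8/3 ≈ 2.6667)
r = 1681/9 (r = (8/3 + 11)² = (41/3)² = 1681/9 ≈ 186.78)
p(S) = -414/1681 (p(S) = -46/1681/9 = -46*9/1681 = -414/1681)
(-3143005 + (-922051 + 1682590))*(-2880151 + p(-1897)) = (-3143005 + (-922051 + 1682590))*(-2880151 - 414/1681) = (-3143005 + 760539)*(-4841534245/1681) = -2382466*(-4841534245/1681) = 11534790726548170/1681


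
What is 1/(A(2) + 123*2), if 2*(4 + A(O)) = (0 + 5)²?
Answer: 2/509 ≈ 0.0039293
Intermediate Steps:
A(O) = 17/2 (A(O) = -4 + (0 + 5)²/2 = -4 + (½)*5² = -4 + (½)*25 = -4 + 25/2 = 17/2)
1/(A(2) + 123*2) = 1/(17/2 + 123*2) = 1/(17/2 + 246) = 1/(509/2) = 2/509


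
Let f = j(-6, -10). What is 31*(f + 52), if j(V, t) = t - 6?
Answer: 1116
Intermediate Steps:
j(V, t) = -6 + t
f = -16 (f = -6 - 10 = -16)
31*(f + 52) = 31*(-16 + 52) = 31*36 = 1116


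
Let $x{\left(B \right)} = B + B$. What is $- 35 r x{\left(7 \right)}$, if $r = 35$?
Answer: $-17150$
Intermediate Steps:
$x{\left(B \right)} = 2 B$
$- 35 r x{\left(7 \right)} = \left(-35\right) 35 \cdot 2 \cdot 7 = \left(-1225\right) 14 = -17150$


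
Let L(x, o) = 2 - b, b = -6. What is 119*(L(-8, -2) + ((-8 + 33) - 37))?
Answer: -476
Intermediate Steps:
L(x, o) = 8 (L(x, o) = 2 - 1*(-6) = 2 + 6 = 8)
119*(L(-8, -2) + ((-8 + 33) - 37)) = 119*(8 + ((-8 + 33) - 37)) = 119*(8 + (25 - 37)) = 119*(8 - 12) = 119*(-4) = -476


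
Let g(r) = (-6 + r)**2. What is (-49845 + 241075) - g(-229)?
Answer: 136005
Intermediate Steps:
(-49845 + 241075) - g(-229) = (-49845 + 241075) - (-6 - 229)**2 = 191230 - 1*(-235)**2 = 191230 - 1*55225 = 191230 - 55225 = 136005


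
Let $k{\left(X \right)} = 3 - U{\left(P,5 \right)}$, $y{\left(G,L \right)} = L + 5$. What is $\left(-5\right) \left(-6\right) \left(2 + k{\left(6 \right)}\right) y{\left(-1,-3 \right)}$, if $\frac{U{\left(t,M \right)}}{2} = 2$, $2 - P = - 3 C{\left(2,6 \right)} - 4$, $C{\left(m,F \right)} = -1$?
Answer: $60$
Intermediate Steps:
$P = 3$ ($P = 2 - \left(\left(-3\right) \left(-1\right) - 4\right) = 2 - \left(3 - 4\right) = 2 - -1 = 2 + 1 = 3$)
$U{\left(t,M \right)} = 4$ ($U{\left(t,M \right)} = 2 \cdot 2 = 4$)
$y{\left(G,L \right)} = 5 + L$
$k{\left(X \right)} = -1$ ($k{\left(X \right)} = 3 - 4 = -1$)
$\left(-5\right) \left(-6\right) \left(2 + k{\left(6 \right)}\right) y{\left(-1,-3 \right)} = \left(-5\right) \left(-6\right) \left(2 - 1\right) \left(5 - 3\right) = 30 \cdot 1 \cdot 2 = 30 \cdot 2 = 60$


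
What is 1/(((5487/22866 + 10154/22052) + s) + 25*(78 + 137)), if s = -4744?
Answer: 567839/358704135 ≈ 0.0015830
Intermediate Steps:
1/(((5487/22866 + 10154/22052) + s) + 25*(78 + 137)) = 1/(((5487/22866 + 10154/22052) - 4744) + 25*(78 + 137)) = 1/(((5487*(1/22866) + 10154*(1/22052)) - 4744) + 25*215) = 1/(((1829/7622 + 5077/11026) - 4744) + 5375) = 1/((397726/567839 - 4744) + 5375) = 1/(-2693430490/567839 + 5375) = 1/(358704135/567839) = 567839/358704135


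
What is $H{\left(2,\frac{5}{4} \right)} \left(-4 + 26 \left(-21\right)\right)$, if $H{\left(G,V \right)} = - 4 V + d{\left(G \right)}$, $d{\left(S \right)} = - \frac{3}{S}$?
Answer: $3575$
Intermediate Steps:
$H{\left(G,V \right)} = - 4 V - \frac{3}{G}$
$H{\left(2,\frac{5}{4} \right)} \left(-4 + 26 \left(-21\right)\right) = \left(- 4 \cdot \frac{5}{4} - \frac{3}{2}\right) \left(-4 + 26 \left(-21\right)\right) = \left(- 4 \cdot 5 \cdot \frac{1}{4} - \frac{3}{2}\right) \left(-4 - 546\right) = \left(\left(-4\right) \frac{5}{4} - \frac{3}{2}\right) \left(-550\right) = \left(-5 - \frac{3}{2}\right) \left(-550\right) = \left(- \frac{13}{2}\right) \left(-550\right) = 3575$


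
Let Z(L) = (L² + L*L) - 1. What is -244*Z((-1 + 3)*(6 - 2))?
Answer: -30988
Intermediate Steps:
Z(L) = -1 + 2*L² (Z(L) = (L² + L²) - 1 = 2*L² - 1 = -1 + 2*L²)
-244*Z((-1 + 3)*(6 - 2)) = -244*(-1 + 2*((-1 + 3)*(6 - 2))²) = -244*(-1 + 2*(2*4)²) = -244*(-1 + 2*8²) = -244*(-1 + 2*64) = -244*(-1 + 128) = -244*127 = -30988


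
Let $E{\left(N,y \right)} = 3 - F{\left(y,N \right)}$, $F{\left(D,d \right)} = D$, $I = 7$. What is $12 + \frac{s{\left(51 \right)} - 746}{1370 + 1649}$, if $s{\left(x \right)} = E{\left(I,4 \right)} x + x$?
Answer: $\frac{35482}{3019} \approx 11.753$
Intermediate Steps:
$E{\left(N,y \right)} = 3 - y$
$s{\left(x \right)} = 0$ ($s{\left(x \right)} = \left(3 - 4\right) x + x = - x + x = 0$)
$12 + \frac{s{\left(51 \right)} - 746}{1370 + 1649} = 12 + \frac{0 - 746}{1370 + 1649} = 12 - \frac{746}{3019} = \frac{35482}{3019}$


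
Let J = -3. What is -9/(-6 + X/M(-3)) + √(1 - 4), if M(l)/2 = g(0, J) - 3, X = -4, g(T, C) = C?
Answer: 27/17 + I*√3 ≈ 1.5882 + 1.732*I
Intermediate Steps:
M(l) = -12 (M(l) = 2*(-3 - 3) = 2*(-6) = -12)
-9/(-6 + X/M(-3)) + √(1 - 4) = -9/(-6 - 4/(-12)) + √(1 - 4) = -9/(-6 - 4*(-1/12)) + √(-3) = -9/(-6 + ⅓) + I*√3 = -9/(-17/3) + I*√3 = -3/17*(-9) + I*√3 = 27/17 + I*√3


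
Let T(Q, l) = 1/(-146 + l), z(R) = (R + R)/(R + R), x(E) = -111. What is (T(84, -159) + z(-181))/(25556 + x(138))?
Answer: 304/7760725 ≈ 3.9172e-5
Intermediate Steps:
z(R) = 1 (z(R) = (2*R)/((2*R)) = (2*R)*(1/(2*R)) = 1)
(T(84, -159) + z(-181))/(25556 + x(138)) = (1/(-146 - 159) + 1)/(25556 - 111) = (1/(-305) + 1)/25445 = (-1/305 + 1)*(1/25445) = (304/305)*(1/25445) = 304/7760725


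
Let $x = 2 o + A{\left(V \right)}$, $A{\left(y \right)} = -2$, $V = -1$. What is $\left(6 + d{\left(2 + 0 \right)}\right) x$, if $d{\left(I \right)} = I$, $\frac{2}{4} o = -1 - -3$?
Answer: $48$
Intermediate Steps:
$o = 4$ ($o = 2 \left(-1 - -3\right) = 2 \left(-1 + 3\right) = 2 \cdot 2 = 4$)
$x = 6$ ($x = 2 \cdot 4 - 2 = 8 - 2 = 6$)
$\left(6 + d{\left(2 + 0 \right)}\right) x = \left(6 + \left(2 + 0\right)\right) 6 = \left(6 + 2\right) 6 = 8 \cdot 6 = 48$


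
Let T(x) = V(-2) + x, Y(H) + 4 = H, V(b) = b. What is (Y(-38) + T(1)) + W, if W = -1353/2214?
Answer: -785/18 ≈ -43.611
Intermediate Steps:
Y(H) = -4 + H
T(x) = -2 + x
W = -11/18 (W = -1353*1/2214 = -11/18 ≈ -0.61111)
(Y(-38) + T(1)) + W = ((-4 - 38) + (-2 + 1)) - 11/18 = (-42 - 1) - 11/18 = -43 - 11/18 = -785/18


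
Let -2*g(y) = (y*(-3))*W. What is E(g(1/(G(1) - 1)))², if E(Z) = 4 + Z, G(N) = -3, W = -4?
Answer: 121/4 ≈ 30.250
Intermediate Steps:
g(y) = -6*y (g(y) = -y*(-3)*(-4)/2 = -(-3*y)*(-4)/2 = -6*y)
E(g(1/(G(1) - 1)))² = (4 - 6/(-3 - 1))² = (4 - 6/(-4))² = (4 - 6*(-¼))² = (4 + 3/2)² = (11/2)² = 121/4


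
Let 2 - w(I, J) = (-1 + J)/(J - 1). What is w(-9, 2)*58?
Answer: 58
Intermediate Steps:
w(I, J) = 1 (w(I, J) = 2 - (-1 + J)/(J - 1) = 2 - (-1 + J)/(-1 + J) = 2 - 1*1 = 2 - 1 = 1)
w(-9, 2)*58 = 1*58 = 58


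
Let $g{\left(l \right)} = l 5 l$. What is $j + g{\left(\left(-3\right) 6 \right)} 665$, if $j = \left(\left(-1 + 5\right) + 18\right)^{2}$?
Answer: $1077784$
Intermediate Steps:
$j = 484$ ($j = \left(4 + 18\right)^{2} = 22^{2} = 484$)
$g{\left(l \right)} = 5 l^{2}$ ($g{\left(l \right)} = 5 l l = 5 l^{2}$)
$j + g{\left(\left(-3\right) 6 \right)} 665 = 484 + 5 \left(\left(-3\right) 6\right)^{2} \cdot 665 = 484 + 5 \left(-18\right)^{2} \cdot 665 = 484 + 5 \cdot 324 \cdot 665 = 484 + 1620 \cdot 665 = 484 + 1077300 = 1077784$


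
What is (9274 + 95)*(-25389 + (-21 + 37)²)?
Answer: -235471077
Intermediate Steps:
(9274 + 95)*(-25389 + (-21 + 37)²) = 9369*(-25389 + 16²) = 9369*(-25389 + 256) = 9369*(-25133) = -235471077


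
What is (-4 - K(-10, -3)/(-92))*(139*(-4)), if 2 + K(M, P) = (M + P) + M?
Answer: 54627/23 ≈ 2375.1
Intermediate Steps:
K(M, P) = -2 + P + 2*M (K(M, P) = -2 + ((M + P) + M) = -2 + (P + 2*M) = -2 + P + 2*M)
(-4 - K(-10, -3)/(-92))*(139*(-4)) = (-4 - (-2 - 3 + 2*(-10))/(-92))*(139*(-4)) = (-4 - (-2 - 3 - 20)*(-1)/92)*(-556) = (-4 - (-25)*(-1)/92)*(-556) = (-4 - 1*25/92)*(-556) = (-4 - 25/92)*(-556) = -393/92*(-556) = 54627/23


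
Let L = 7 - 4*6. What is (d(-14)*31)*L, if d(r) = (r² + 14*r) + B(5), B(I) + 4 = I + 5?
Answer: -3162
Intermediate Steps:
B(I) = 1 + I (B(I) = -4 + (I + 5) = -4 + (5 + I) = 1 + I)
d(r) = 6 + r² + 14*r (d(r) = (r² + 14*r) + (1 + 5) = (r² + 14*r) + 6 = 6 + r² + 14*r)
L = -17 (L = 7 - 24 = -17)
(d(-14)*31)*L = ((6 + (-14)² + 14*(-14))*31)*(-17) = ((6 + 196 - 196)*31)*(-17) = (6*31)*(-17) = 186*(-17) = -3162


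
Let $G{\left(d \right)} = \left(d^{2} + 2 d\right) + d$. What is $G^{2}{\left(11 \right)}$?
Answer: $23716$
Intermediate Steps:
$G{\left(d \right)} = d^{2} + 3 d$
$G^{2}{\left(11 \right)} = \left(11 \left(3 + 11\right)\right)^{2} = \left(11 \cdot 14\right)^{2} = 154^{2} = 23716$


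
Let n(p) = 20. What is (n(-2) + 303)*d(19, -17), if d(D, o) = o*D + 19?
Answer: -98192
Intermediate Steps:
d(D, o) = 19 + D*o (d(D, o) = D*o + 19 = 19 + D*o)
(n(-2) + 303)*d(19, -17) = (20 + 303)*(19 + 19*(-17)) = 323*(19 - 323) = 323*(-304) = -98192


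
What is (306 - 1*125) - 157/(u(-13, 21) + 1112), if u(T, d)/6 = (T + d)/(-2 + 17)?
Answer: 1008471/5576 ≈ 180.86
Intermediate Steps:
u(T, d) = 2*T/5 + 2*d/5 (u(T, d) = 6*((T + d)/(-2 + 17)) = 6*((T + d)/15) = 6*((T + d)*(1/15)) = 6*(T/15 + d/15) = 2*T/5 + 2*d/5)
(306 - 1*125) - 157/(u(-13, 21) + 1112) = (306 - 1*125) - 157/(((⅖)*(-13) + (⅖)*21) + 1112) = (306 - 125) - 157/((-26/5 + 42/5) + 1112) = 181 - 157/(16/5 + 1112) = 181 - 157/(5576/5) = 181 + (5/5576)*(-157) = 181 - 785/5576 = 1008471/5576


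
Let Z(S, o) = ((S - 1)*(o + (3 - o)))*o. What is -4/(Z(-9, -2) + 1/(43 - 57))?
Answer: -56/839 ≈ -0.066746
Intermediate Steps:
Z(S, o) = o*(-3 + 3*S) (Z(S, o) = ((-1 + S)*3)*o = (-3 + 3*S)*o = o*(-3 + 3*S))
-4/(Z(-9, -2) + 1/(43 - 57)) = -4/(3*(-2)*(-1 - 9) + 1/(43 - 57)) = -4/(3*(-2)*(-10) + 1/(-14)) = -4/(60 - 1/14) = -4/839/14 = -4*14/839 = -56/839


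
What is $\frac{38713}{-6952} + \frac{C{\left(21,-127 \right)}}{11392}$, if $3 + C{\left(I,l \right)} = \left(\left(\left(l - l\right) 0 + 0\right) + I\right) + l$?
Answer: $- \frac{55222033}{9899648} \approx -5.5782$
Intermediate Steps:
$C{\left(I,l \right)} = -3 + I + l$ ($C{\left(I,l \right)} = -3 + \left(\left(\left(\left(l - l\right) 0 + 0\right) + I\right) + l\right) = -3 + \left(\left(\left(0 \cdot 0 + 0\right) + I\right) + l\right) = -3 + \left(\left(\left(0 + 0\right) + I\right) + l\right) = -3 + \left(\left(0 + I\right) + l\right) = -3 + \left(I + l\right) = -3 + I + l$)
$\frac{38713}{-6952} + \frac{C{\left(21,-127 \right)}}{11392} = \frac{38713}{-6952} + \frac{-3 + 21 - 127}{11392} = 38713 \left(- \frac{1}{6952}\right) - \frac{109}{11392} = - \frac{38713}{6952} - \frac{109}{11392} = - \frac{55222033}{9899648}$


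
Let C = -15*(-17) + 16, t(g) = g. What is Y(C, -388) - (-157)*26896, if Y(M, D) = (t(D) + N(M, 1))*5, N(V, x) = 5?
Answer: 4220757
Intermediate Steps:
C = 271 (C = 255 + 16 = 271)
Y(M, D) = 25 + 5*D (Y(M, D) = (D + 5)*5 = (5 + D)*5 = 25 + 5*D)
Y(C, -388) - (-157)*26896 = (25 + 5*(-388)) - (-157)*26896 = (25 - 1940) - 1*(-4222672) = -1915 + 4222672 = 4220757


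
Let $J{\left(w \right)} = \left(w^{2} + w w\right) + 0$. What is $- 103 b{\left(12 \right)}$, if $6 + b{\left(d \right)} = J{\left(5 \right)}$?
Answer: $-4532$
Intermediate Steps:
$J{\left(w \right)} = 2 w^{2}$ ($J{\left(w \right)} = \left(w^{2} + w^{2}\right) + 0 = 2 w^{2} + 0 = 2 w^{2}$)
$b{\left(d \right)} = 44$ ($b{\left(d \right)} = -6 + 2 \cdot 5^{2} = -6 + 2 \cdot 25 = -6 + 50 = 44$)
$- 103 b{\left(12 \right)} = \left(-103\right) 44 = -4532$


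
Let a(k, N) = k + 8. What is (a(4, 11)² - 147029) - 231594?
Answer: -378479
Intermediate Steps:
a(k, N) = 8 + k
(a(4, 11)² - 147029) - 231594 = ((8 + 4)² - 147029) - 231594 = (12² - 147029) - 231594 = (144 - 147029) - 231594 = -146885 - 231594 = -378479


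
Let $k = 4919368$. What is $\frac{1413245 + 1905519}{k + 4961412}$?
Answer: $\frac{829691}{2470195} \approx 0.33588$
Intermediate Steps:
$\frac{1413245 + 1905519}{k + 4961412} = \frac{1413245 + 1905519}{4919368 + 4961412} = \frac{3318764}{9880780} = 3318764 \cdot \frac{1}{9880780} = \frac{829691}{2470195}$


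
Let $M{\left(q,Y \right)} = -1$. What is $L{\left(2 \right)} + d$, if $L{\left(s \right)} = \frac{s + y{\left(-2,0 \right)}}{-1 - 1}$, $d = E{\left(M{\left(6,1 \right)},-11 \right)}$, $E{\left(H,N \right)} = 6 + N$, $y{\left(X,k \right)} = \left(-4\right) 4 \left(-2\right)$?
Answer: $-22$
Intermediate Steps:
$y{\left(X,k \right)} = 32$ ($y{\left(X,k \right)} = \left(-16\right) \left(-2\right) = 32$)
$d = -5$ ($d = 6 - 11 = -5$)
$L{\left(s \right)} = -16 - \frac{s}{2}$ ($L{\left(s \right)} = \frac{s + 32}{-1 - 1} = \frac{32 + s}{-2} = \left(32 + s\right) \left(- \frac{1}{2}\right) = -16 - \frac{s}{2}$)
$L{\left(2 \right)} + d = \left(-16 - 1\right) - 5 = -17 - 5 = -22$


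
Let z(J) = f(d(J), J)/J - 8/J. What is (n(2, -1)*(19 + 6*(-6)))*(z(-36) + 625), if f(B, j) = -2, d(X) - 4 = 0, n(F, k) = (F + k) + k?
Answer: 0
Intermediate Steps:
n(F, k) = F + 2*k
d(X) = 4 (d(X) = 4 + 0 = 4)
z(J) = -10/J (z(J) = -2/J - 8/J = -10/J)
(n(2, -1)*(19 + 6*(-6)))*(z(-36) + 625) = ((2 + 2*(-1))*(19 + 6*(-6)))*(-10/(-36) + 625) = ((2 - 2)*(19 - 36))*(-10*(-1/36) + 625) = (0*(-17))*(5/18 + 625) = 0*(11255/18) = 0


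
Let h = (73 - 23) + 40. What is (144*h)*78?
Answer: 1010880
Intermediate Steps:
h = 90 (h = 50 + 40 = 90)
(144*h)*78 = (144*90)*78 = 12960*78 = 1010880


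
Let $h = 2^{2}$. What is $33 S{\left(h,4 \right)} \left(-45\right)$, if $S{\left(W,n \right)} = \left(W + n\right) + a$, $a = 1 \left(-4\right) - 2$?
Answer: $-2970$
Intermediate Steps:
$h = 4$
$a = -6$ ($a = -4 - 2 = -6$)
$S{\left(W,n \right)} = -6 + W + n$ ($S{\left(W,n \right)} = \left(W + n\right) - 6 = -6 + W + n$)
$33 S{\left(h,4 \right)} \left(-45\right) = 33 \left(-6 + 4 + 4\right) \left(-45\right) = 33 \cdot 2 \left(-45\right) = 66 \left(-45\right) = -2970$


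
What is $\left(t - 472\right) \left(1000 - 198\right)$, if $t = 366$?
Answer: $-85012$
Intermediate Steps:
$\left(t - 472\right) \left(1000 - 198\right) = \left(366 - 472\right) \left(1000 - 198\right) = \left(-106\right) 802 = -85012$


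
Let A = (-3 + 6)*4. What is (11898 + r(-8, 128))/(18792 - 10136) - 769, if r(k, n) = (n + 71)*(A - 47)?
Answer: -6651531/8656 ≈ -768.43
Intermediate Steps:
A = 12 (A = 3*4 = 12)
r(k, n) = -2485 - 35*n (r(k, n) = (n + 71)*(12 - 47) = (71 + n)*(-35) = -2485 - 35*n)
(11898 + r(-8, 128))/(18792 - 10136) - 769 = (11898 + (-2485 - 35*128))/(18792 - 10136) - 769 = (11898 + (-2485 - 4480))/8656 - 769 = (11898 - 6965)*(1/8656) - 769 = 4933*(1/8656) - 769 = 4933/8656 - 769 = -6651531/8656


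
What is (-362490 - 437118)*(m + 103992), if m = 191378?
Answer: -236180214960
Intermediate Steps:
(-362490 - 437118)*(m + 103992) = (-362490 - 437118)*(191378 + 103992) = -799608*295370 = -236180214960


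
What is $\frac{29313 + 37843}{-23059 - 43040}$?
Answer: $- \frac{67156}{66099} \approx -1.016$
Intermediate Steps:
$\frac{29313 + 37843}{-23059 - 43040} = \frac{67156}{-66099} = 67156 \left(- \frac{1}{66099}\right) = - \frac{67156}{66099}$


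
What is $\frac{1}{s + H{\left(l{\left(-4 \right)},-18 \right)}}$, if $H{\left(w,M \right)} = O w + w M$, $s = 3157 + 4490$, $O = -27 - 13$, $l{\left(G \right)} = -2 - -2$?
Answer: $\frac{1}{7647} \approx 0.00013077$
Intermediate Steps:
$l{\left(G \right)} = 0$ ($l{\left(G \right)} = -2 + 2 = 0$)
$O = -40$
$s = 7647$
$H{\left(w,M \right)} = - 40 w + M w$ ($H{\left(w,M \right)} = - 40 w + w M = - 40 w + M w$)
$\frac{1}{s + H{\left(l{\left(-4 \right)},-18 \right)}} = \frac{1}{7647 + 0 \left(-40 - 18\right)} = \frac{1}{7647 + 0 \left(-58\right)} = \frac{1}{7647 + 0} = \frac{1}{7647}$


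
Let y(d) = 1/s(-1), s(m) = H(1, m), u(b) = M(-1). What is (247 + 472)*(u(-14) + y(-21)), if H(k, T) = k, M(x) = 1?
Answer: 1438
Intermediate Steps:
u(b) = 1
s(m) = 1
y(d) = 1 (y(d) = 1/1 = 1)
(247 + 472)*(u(-14) + y(-21)) = (247 + 472)*(1 + 1) = 719*2 = 1438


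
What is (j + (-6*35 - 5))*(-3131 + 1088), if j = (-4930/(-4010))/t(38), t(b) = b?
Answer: 6692208111/15238 ≈ 4.3918e+5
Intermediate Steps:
j = 493/15238 (j = -4930/(-4010)/38 = -4930*(-1/4010)*(1/38) = (493/401)*(1/38) = 493/15238 ≈ 0.032353)
(j + (-6*35 - 5))*(-3131 + 1088) = (493/15238 + (-6*35 - 5))*(-3131 + 1088) = (493/15238 + (-210 - 5))*(-2043) = (493/15238 - 215)*(-2043) = -3275677/15238*(-2043) = 6692208111/15238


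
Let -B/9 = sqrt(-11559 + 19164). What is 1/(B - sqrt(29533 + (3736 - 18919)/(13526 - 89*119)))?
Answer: -2935/(2*sqrt(63589836205) + 1030185*sqrt(5)) ≈ -0.0010453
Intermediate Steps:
B = -351*sqrt(5) (B = -9*sqrt(-11559 + 19164) = -351*sqrt(5) ≈ -784.86)
1/(B - sqrt(29533 + (3736 - 18919)/(13526 - 89*119))) = 1/(-351*sqrt(5) - sqrt(29533 + (3736 - 18919)/(13526 - 89*119))) = 1/(-351*sqrt(5) - sqrt(29533 - 15183/(13526 - 10591))) = 1/(-351*sqrt(5) - sqrt(29533 - 15183/2935)) = 1/(-351*sqrt(5) - sqrt(86664172/2935)) = 1/(-351*sqrt(5) - 2*sqrt(63589836205)/2935)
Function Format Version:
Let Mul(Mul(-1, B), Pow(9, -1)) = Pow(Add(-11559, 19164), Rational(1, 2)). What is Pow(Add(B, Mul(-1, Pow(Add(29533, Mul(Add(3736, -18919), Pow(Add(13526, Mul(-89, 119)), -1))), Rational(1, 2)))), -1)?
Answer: Mul(-2935, Pow(Add(Mul(2, Pow(63589836205, Rational(1, 2))), Mul(1030185, Pow(5, Rational(1, 2)))), -1)) ≈ -0.0010453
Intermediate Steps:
B = Mul(-351, Pow(5, Rational(1, 2))) (B = Mul(-9, Pow(Add(-11559, 19164), Rational(1, 2))) = Mul(-9, Pow(7605, Rational(1, 2))) = Mul(-9, Mul(39, Pow(5, Rational(1, 2)))) = Mul(-351, Pow(5, Rational(1, 2))) ≈ -784.86)
Pow(Add(B, Mul(-1, Pow(Add(29533, Mul(Add(3736, -18919), Pow(Add(13526, Mul(-89, 119)), -1))), Rational(1, 2)))), -1) = Pow(Add(Mul(-351, Pow(5, Rational(1, 2))), Mul(-1, Pow(Add(29533, Mul(Add(3736, -18919), Pow(Add(13526, Mul(-89, 119)), -1))), Rational(1, 2)))), -1) = Pow(Add(Mul(-351, Pow(5, Rational(1, 2))), Mul(-1, Pow(Add(29533, Mul(-15183, Pow(Add(13526, -10591), -1))), Rational(1, 2)))), -1) = Pow(Add(Mul(-351, Pow(5, Rational(1, 2))), Mul(-1, Pow(Add(29533, Mul(-15183, Pow(2935, -1))), Rational(1, 2)))), -1) = Pow(Add(Mul(-351, Pow(5, Rational(1, 2))), Mul(-1, Pow(Add(29533, Mul(-15183, Rational(1, 2935))), Rational(1, 2)))), -1) = Pow(Add(Mul(-351, Pow(5, Rational(1, 2))), Mul(-1, Pow(Add(29533, Rational(-15183, 2935)), Rational(1, 2)))), -1) = Pow(Add(Mul(-351, Pow(5, Rational(1, 2))), Mul(-1, Pow(Rational(86664172, 2935), Rational(1, 2)))), -1) = Pow(Add(Mul(-351, Pow(5, Rational(1, 2))), Mul(-1, Mul(Rational(2, 2935), Pow(63589836205, Rational(1, 2))))), -1) = Pow(Add(Mul(-351, Pow(5, Rational(1, 2))), Mul(Rational(-2, 2935), Pow(63589836205, Rational(1, 2)))), -1)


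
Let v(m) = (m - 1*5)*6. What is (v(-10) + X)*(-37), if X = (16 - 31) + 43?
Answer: 2294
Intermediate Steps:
X = 28 (X = -15 + 43 = 28)
v(m) = -30 + 6*m (v(m) = (m - 5)*6 = (-5 + m)*6 = -30 + 6*m)
(v(-10) + X)*(-37) = ((-30 + 6*(-10)) + 28)*(-37) = ((-30 - 60) + 28)*(-37) = (-90 + 28)*(-37) = -62*(-37) = 2294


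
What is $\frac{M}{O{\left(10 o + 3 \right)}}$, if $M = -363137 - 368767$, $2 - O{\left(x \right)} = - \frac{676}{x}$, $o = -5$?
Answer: $\frac{5733248}{97} \approx 59106.0$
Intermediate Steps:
$O{\left(x \right)} = 2 + \frac{676}{x}$ ($O{\left(x \right)} = 2 - - \frac{676}{x} = 2 + \frac{676}{x}$)
$M = -731904$
$\frac{M}{O{\left(10 o + 3 \right)}} = - \frac{731904}{2 + \frac{676}{10 \left(-5\right) + 3}} = - \frac{731904}{2 + \frac{676}{-50 + 3}} = - \frac{731904}{2 + \frac{676}{-47}} = - \frac{731904}{2 + 676 \left(- \frac{1}{47}\right)} = - \frac{731904}{2 - \frac{676}{47}} = - \frac{731904}{- \frac{582}{47}} = \left(-731904\right) \left(- \frac{47}{582}\right) = \frac{5733248}{97}$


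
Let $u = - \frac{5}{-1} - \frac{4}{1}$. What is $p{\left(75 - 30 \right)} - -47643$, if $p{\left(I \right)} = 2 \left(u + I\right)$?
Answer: $47735$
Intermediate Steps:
$u = 1$ ($u = \left(-5\right) \left(-1\right) - 4 = 5 - 4 = 1$)
$p{\left(I \right)} = 2 + 2 I$ ($p{\left(I \right)} = 2 \left(1 + I\right) = 2 + 2 I$)
$p{\left(75 - 30 \right)} - -47643 = \left(2 + 2 \left(75 - 30\right)\right) - -47643 = \left(2 + 2 \left(75 - 30\right)\right) + 47643 = \left(2 + 2 \cdot 45\right) + 47643 = \left(2 + 90\right) + 47643 = 92 + 47643 = 47735$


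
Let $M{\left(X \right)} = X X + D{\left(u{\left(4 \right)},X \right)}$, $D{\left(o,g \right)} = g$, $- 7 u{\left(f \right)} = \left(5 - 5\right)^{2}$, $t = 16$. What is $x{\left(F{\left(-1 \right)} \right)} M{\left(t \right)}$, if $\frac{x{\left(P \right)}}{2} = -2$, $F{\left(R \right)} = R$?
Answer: $-1088$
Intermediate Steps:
$u{\left(f \right)} = 0$ ($u{\left(f \right)} = - \frac{\left(5 - 5\right)^{2}}{7} = - \frac{0^{2}}{7} = \left(- \frac{1}{7}\right) 0 = 0$)
$x{\left(P \right)} = -4$ ($x{\left(P \right)} = 2 \left(-2\right) = -4$)
$M{\left(X \right)} = X + X^{2}$ ($M{\left(X \right)} = X X + X = X^{2} + X = X + X^{2}$)
$x{\left(F{\left(-1 \right)} \right)} M{\left(t \right)} = - 4 \cdot 16 \left(1 + 16\right) = - 4 \cdot 16 \cdot 17 = \left(-4\right) 272 = -1088$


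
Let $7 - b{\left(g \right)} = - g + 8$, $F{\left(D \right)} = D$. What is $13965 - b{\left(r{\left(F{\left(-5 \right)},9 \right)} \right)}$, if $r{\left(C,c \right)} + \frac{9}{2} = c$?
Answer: $\frac{27923}{2} \approx 13962.0$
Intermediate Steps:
$r{\left(C,c \right)} = - \frac{9}{2} + c$
$b{\left(g \right)} = -1 + g$ ($b{\left(g \right)} = 7 - \left(- g + 8\right) = 7 - \left(8 - g\right) = 7 + \left(-8 + g\right) = -1 + g$)
$13965 - b{\left(r{\left(F{\left(-5 \right)},9 \right)} \right)} = 13965 - \left(-1 + \left(- \frac{9}{2} + 9\right)\right) = 13965 - \left(-1 + \frac{9}{2}\right) = 13965 - \frac{7}{2} = \frac{27923}{2}$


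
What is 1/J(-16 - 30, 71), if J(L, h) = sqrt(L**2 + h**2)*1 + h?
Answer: -71/2116 + sqrt(7157)/2116 ≈ 0.0064268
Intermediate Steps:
J(L, h) = h + sqrt(L**2 + h**2) (J(L, h) = sqrt(L**2 + h**2) + h = h + sqrt(L**2 + h**2))
1/J(-16 - 30, 71) = 1/(71 + sqrt((-16 - 30)**2 + 71**2)) = 1/(71 + sqrt((-46)**2 + 5041)) = 1/(71 + sqrt(2116 + 5041)) = 1/(71 + sqrt(7157))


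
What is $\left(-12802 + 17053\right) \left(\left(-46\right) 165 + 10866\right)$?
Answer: $13926276$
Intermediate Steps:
$\left(-12802 + 17053\right) \left(\left(-46\right) 165 + 10866\right) = 4251 \left(-7590 + 10866\right) = 4251 \cdot 3276 = 13926276$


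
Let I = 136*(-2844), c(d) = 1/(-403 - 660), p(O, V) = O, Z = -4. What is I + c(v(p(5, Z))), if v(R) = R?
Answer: -411151393/1063 ≈ -3.8678e+5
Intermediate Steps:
c(d) = -1/1063 (c(d) = 1/(-1063) = -1/1063)
I = -386784
I + c(v(p(5, Z))) = -386784 - 1/1063 = -411151393/1063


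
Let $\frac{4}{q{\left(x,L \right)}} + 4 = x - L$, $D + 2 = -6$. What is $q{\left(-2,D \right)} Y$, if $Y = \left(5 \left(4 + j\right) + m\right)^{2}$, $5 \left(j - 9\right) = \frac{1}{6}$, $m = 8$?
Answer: $\frac{192721}{18} \approx 10707.0$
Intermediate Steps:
$D = -8$ ($D = -2 - 6 = -8$)
$j = \frac{271}{30}$ ($j = 9 + \frac{1}{5 \cdot 6} = 9 + \frac{1}{5} \cdot \frac{1}{6} = 9 + \frac{1}{30} = \frac{271}{30} \approx 9.0333$)
$q{\left(x,L \right)} = \frac{4}{-4 + x - L}$ ($q{\left(x,L \right)} = \frac{4}{-4 - \left(L - x\right)} = \frac{4}{-4 + x - L}$)
$Y = \frac{192721}{36}$ ($Y = \left(5 \left(4 + \frac{271}{30}\right) + 8\right)^{2} = \left(5 \cdot \frac{391}{30} + 8\right)^{2} = \left(\frac{391}{6} + 8\right)^{2} = \left(\frac{439}{6}\right)^{2} = \frac{192721}{36} \approx 5353.4$)
$q{\left(-2,D \right)} Y = \frac{4}{-4 - 2 - -8} \cdot \frac{192721}{36} = \frac{4}{-4 - 2 + 8} \cdot \frac{192721}{36} = \frac{4}{2} \cdot \frac{192721}{36} = 4 \cdot \frac{1}{2} \cdot \frac{192721}{36} = 2 \cdot \frac{192721}{36} = \frac{192721}{18}$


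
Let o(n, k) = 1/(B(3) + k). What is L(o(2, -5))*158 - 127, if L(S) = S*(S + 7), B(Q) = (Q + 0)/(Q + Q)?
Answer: -29563/81 ≈ -364.98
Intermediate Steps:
B(Q) = 1/2 (B(Q) = Q/((2*Q)) = Q*(1/(2*Q)) = 1/2)
o(n, k) = 1/(1/2 + k)
L(S) = S*(7 + S)
L(o(2, -5))*158 - 127 = ((2/(1 + 2*(-5)))*(7 + 2/(1 + 2*(-5))))*158 - 127 = ((2/(1 - 10))*(7 + 2/(1 - 10)))*158 - 127 = ((2/(-9))*(7 + 2/(-9)))*158 - 127 = ((2*(-1/9))*(7 + 2*(-1/9)))*158 - 127 = -2*(7 - 2/9)/9*158 - 127 = -2/9*61/9*158 - 127 = -122/81*158 - 127 = -19276/81 - 127 = -29563/81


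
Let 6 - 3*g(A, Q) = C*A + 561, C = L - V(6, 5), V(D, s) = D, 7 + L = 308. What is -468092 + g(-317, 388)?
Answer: -1311316/3 ≈ -4.3711e+5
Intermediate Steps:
L = 301 (L = -7 + 308 = 301)
C = 295 (C = 301 - 1*6 = 301 - 6 = 295)
g(A, Q) = -185 - 295*A/3 (g(A, Q) = 2 - (295*A + 561)/3 = 2 - (561 + 295*A)/3 = 2 + (-187 - 295*A/3) = -185 - 295*A/3)
-468092 + g(-317, 388) = -468092 + (-185 - 295/3*(-317)) = -468092 + (-185 + 93515/3) = -468092 + 92960/3 = -1311316/3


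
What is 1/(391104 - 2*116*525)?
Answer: 1/269304 ≈ 3.7133e-6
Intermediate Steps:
1/(391104 - 2*116*525) = 1/(391104 - 232*525) = 1/(391104 - 121800) = 1/269304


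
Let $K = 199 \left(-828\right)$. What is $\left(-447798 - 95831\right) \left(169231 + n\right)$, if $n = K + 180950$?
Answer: $-100793709261$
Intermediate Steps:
$K = -164772$
$n = 16178$ ($n = -164772 + 180950 = 16178$)
$\left(-447798 - 95831\right) \left(169231 + n\right) = \left(-447798 - 95831\right) \left(169231 + 16178\right) = \left(-543629\right) 185409 = -100793709261$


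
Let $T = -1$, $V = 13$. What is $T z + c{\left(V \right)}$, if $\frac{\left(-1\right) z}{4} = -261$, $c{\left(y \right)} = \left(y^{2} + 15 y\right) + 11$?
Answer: $-669$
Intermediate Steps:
$c{\left(y \right)} = 11 + y^{2} + 15 y$
$z = 1044$ ($z = \left(-4\right) \left(-261\right) = 1044$)
$T z + c{\left(V \right)} = \left(-1\right) 1044 + \left(11 + 13^{2} + 15 \cdot 13\right) = -1044 + \left(11 + 169 + 195\right) = -1044 + 375 = -669$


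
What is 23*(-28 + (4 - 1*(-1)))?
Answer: -529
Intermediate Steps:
23*(-28 + (4 - 1*(-1))) = 23*(-28 + (4 + 1)) = 23*(-28 + 5) = 23*(-23) = -529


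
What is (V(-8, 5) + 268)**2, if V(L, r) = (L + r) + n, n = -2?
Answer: 69169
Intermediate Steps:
V(L, r) = -2 + L + r (V(L, r) = (L + r) - 2 = -2 + L + r)
(V(-8, 5) + 268)**2 = ((-2 - 8 + 5) + 268)**2 = (-5 + 268)**2 = 263**2 = 69169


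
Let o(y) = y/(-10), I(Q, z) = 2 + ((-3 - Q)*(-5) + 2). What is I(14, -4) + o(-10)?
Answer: 90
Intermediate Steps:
I(Q, z) = 19 + 5*Q (I(Q, z) = 2 + ((15 + 5*Q) + 2) = 2 + (17 + 5*Q) = 19 + 5*Q)
o(y) = -y/10 (o(y) = y*(-1/10) = -y/10)
I(14, -4) + o(-10) = (19 + 5*14) - 1/10*(-10) = (19 + 70) + 1 = 89 + 1 = 90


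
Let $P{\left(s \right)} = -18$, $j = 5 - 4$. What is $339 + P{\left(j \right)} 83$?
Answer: $-1155$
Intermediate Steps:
$j = 1$
$339 + P{\left(j \right)} 83 = 339 - 1494 = -1155$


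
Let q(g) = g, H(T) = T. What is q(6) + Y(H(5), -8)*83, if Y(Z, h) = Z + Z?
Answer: 836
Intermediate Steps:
Y(Z, h) = 2*Z
q(6) + Y(H(5), -8)*83 = 6 + (2*5)*83 = 6 + 10*83 = 6 + 830 = 836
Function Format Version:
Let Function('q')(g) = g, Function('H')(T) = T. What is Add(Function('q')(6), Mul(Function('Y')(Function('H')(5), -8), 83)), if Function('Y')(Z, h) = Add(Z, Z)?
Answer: 836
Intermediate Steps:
Function('Y')(Z, h) = Mul(2, Z)
Add(Function('q')(6), Mul(Function('Y')(Function('H')(5), -8), 83)) = Add(6, Mul(Mul(2, 5), 83)) = Add(6, Mul(10, 83)) = Add(6, 830) = 836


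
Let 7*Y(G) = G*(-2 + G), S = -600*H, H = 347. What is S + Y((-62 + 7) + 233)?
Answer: -1426072/7 ≈ -2.0372e+5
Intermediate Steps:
S = -208200 (S = -600*347 = -208200)
Y(G) = G*(-2 + G)/7 (Y(G) = (G*(-2 + G))/7 = G*(-2 + G)/7)
S + Y((-62 + 7) + 233) = -208200 + ((-62 + 7) + 233)*(-2 + ((-62 + 7) + 233))/7 = -208200 + (-55 + 233)*(-2 + (-55 + 233))/7 = -208200 + (⅐)*178*(-2 + 178) = -208200 + (⅐)*178*176 = -208200 + 31328/7 = -1426072/7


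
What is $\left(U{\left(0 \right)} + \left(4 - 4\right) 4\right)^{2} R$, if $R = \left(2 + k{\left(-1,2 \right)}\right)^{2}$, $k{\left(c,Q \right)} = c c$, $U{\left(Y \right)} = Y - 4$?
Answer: $144$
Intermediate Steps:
$U{\left(Y \right)} = -4 + Y$
$k{\left(c,Q \right)} = c^{2}$
$R = 9$ ($R = \left(2 + \left(-1\right)^{2}\right)^{2} = \left(2 + 1\right)^{2} = 3^{2} = 9$)
$\left(U{\left(0 \right)} + \left(4 - 4\right) 4\right)^{2} R = \left(\left(-4 + 0\right) + \left(4 - 4\right) 4\right)^{2} \cdot 9 = \left(-4 + 0 \cdot 4\right)^{2} \cdot 9 = \left(-4 + 0\right)^{2} \cdot 9 = \left(-4\right)^{2} \cdot 9 = 16 \cdot 9 = 144$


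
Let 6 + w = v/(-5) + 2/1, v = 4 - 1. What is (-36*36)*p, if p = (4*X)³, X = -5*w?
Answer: -1009179648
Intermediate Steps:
v = 3
w = -23/5 (w = -6 + (3/(-5) + 2/1) = -6 + (3*(-⅕) + 2*1) = -6 + (-⅗ + 2) = -6 + 7/5 = -23/5 ≈ -4.6000)
X = 23 (X = -5*(-23/5) = 23)
p = 778688 (p = (4*23)³ = 92³ = 778688)
(-36*36)*p = -36*36*778688 = -1296*778688 = -1009179648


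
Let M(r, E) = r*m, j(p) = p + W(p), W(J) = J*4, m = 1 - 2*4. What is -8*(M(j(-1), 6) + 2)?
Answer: -296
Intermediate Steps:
m = -7 (m = 1 - 8 = -7)
W(J) = 4*J
j(p) = 5*p (j(p) = p + 4*p = 5*p)
M(r, E) = -7*r (M(r, E) = r*(-7) = -7*r)
-8*(M(j(-1), 6) + 2) = -8*(-35*(-1) + 2) = -8*(-7*(-5) + 2) = -8*(35 + 2) = -8*37 = -296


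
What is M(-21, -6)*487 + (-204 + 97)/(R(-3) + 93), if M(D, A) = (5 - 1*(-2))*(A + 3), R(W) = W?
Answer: -920537/90 ≈ -10228.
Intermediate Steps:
M(D, A) = 21 + 7*A (M(D, A) = (5 + 2)*(3 + A) = 7*(3 + A) = 21 + 7*A)
M(-21, -6)*487 + (-204 + 97)/(R(-3) + 93) = (21 + 7*(-6))*487 + (-204 + 97)/(-3 + 93) = (21 - 42)*487 - 107/90 = -21*487 - 107*1/90 = -10227 - 107/90 = -920537/90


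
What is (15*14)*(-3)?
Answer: -630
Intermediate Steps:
(15*14)*(-3) = 210*(-3) = -630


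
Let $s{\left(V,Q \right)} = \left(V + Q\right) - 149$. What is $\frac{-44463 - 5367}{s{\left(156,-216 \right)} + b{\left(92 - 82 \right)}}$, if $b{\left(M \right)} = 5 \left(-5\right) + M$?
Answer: $\frac{24915}{112} \approx 222.46$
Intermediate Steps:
$s{\left(V,Q \right)} = -149 + Q + V$ ($s{\left(V,Q \right)} = \left(Q + V\right) - 149 = -149 + Q + V$)
$b{\left(M \right)} = -25 + M$
$\frac{-44463 - 5367}{s{\left(156,-216 \right)} + b{\left(92 - 82 \right)}} = \frac{-44463 - 5367}{\left(-149 - 216 + 156\right) + \left(-25 + \left(92 - 82\right)\right)} = - \frac{49830}{-209 + \left(-25 + \left(92 - 82\right)\right)} = - \frac{49830}{-209 + \left(-25 + 10\right)} = - \frac{49830}{-209 - 15} = - \frac{49830}{-224} = \left(-49830\right) \left(- \frac{1}{224}\right) = \frac{24915}{112}$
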